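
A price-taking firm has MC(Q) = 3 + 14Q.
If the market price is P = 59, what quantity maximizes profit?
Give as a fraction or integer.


In perfect competition, profit is maximized where P = MC.
59 = 3 + 14Q
56 = 14Q
Q* = 56/14 = 4

4


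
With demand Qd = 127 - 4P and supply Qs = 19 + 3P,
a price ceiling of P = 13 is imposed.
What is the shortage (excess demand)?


At P = 13:
Qd = 127 - 4*13 = 75
Qs = 19 + 3*13 = 58
Shortage = Qd - Qs = 75 - 58 = 17

17


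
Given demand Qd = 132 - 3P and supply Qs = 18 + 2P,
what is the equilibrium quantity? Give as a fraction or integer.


First find equilibrium price:
132 - 3P = 18 + 2P
P* = 114/5 = 114/5
Then substitute into demand:
Q* = 132 - 3 * 114/5 = 318/5

318/5


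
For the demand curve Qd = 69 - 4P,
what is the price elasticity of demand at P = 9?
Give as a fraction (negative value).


dQ/dP = -4
At P = 9: Q = 69 - 4*9 = 33
E = (dQ/dP)(P/Q) = (-4)(9/33) = -12/11

-12/11


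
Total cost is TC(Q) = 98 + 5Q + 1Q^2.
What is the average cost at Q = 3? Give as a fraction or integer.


TC(3) = 98 + 5*3 + 1*3^2
TC(3) = 98 + 15 + 9 = 122
AC = TC/Q = 122/3 = 122/3

122/3


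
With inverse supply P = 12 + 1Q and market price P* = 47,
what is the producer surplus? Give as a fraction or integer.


Minimum supply price (at Q=0): P_min = 12
Quantity supplied at P* = 47:
Q* = (47 - 12)/1 = 35
PS = (1/2) * Q* * (P* - P_min)
PS = (1/2) * 35 * (47 - 12)
PS = (1/2) * 35 * 35 = 1225/2

1225/2


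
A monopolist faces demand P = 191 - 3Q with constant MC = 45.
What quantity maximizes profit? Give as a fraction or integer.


TR = P*Q = (191 - 3Q)Q = 191Q - 3Q^2
MR = dTR/dQ = 191 - 6Q
Set MR = MC:
191 - 6Q = 45
146 = 6Q
Q* = 146/6 = 73/3

73/3


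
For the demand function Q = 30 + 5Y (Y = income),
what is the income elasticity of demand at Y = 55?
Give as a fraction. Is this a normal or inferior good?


dQ/dY = 5
At Y = 55: Q = 30 + 5*55 = 305
Ey = (dQ/dY)(Y/Q) = 5 * 55 / 305 = 55/61
Since Ey > 0, this is a normal good.

55/61 (normal good)


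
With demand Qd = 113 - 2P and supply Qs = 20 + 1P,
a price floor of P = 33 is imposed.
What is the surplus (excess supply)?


At P = 33:
Qd = 113 - 2*33 = 47
Qs = 20 + 1*33 = 53
Surplus = Qs - Qd = 53 - 47 = 6

6


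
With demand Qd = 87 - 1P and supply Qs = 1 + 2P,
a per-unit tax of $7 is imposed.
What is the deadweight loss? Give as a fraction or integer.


Pre-tax equilibrium quantity: Q* = 175/3
Post-tax equilibrium quantity: Q_tax = 161/3
Reduction in quantity: Q* - Q_tax = 14/3
DWL = (1/2) * tax * (Q* - Q_tax)
DWL = (1/2) * 7 * 14/3 = 49/3

49/3


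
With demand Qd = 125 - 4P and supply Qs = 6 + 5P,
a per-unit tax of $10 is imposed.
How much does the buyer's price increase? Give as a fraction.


With a per-unit tax, the buyer's price increase depends on relative slopes.
Supply slope: d = 5, Demand slope: b = 4
Buyer's price increase = d * tax / (b + d)
= 5 * 10 / (4 + 5)
= 50 / 9 = 50/9

50/9


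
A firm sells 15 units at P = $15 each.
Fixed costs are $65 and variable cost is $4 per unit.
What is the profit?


Total Revenue = P * Q = 15 * 15 = $225
Total Cost = FC + VC*Q = 65 + 4*15 = $125
Profit = TR - TC = 225 - 125 = $100

$100


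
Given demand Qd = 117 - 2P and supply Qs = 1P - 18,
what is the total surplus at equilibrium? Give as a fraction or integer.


Find equilibrium: 117 - 2P = 1P - 18
117 + 18 = 3P
P* = 135/3 = 45
Q* = 1*45 - 18 = 27
Inverse demand: P = 117/2 - Q/2, so P_max = 117/2
Inverse supply: P = 18 + Q/1, so P_min = 18
CS = (1/2) * 27 * (117/2 - 45) = 729/4
PS = (1/2) * 27 * (45 - 18) = 729/2
TS = CS + PS = 729/4 + 729/2 = 2187/4

2187/4


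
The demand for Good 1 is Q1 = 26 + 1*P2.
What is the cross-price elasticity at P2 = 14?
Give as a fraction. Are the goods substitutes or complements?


dQ1/dP2 = 1
At P2 = 14: Q1 = 26 + 1*14 = 40
Exy = (dQ1/dP2)(P2/Q1) = 1 * 14 / 40 = 7/20
Since Exy > 0, the goods are substitutes.

7/20 (substitutes)


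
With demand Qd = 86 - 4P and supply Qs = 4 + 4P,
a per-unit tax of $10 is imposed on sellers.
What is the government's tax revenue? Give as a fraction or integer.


With tax on sellers, new supply: Qs' = 4 + 4(P - 10)
= 4P - 36
New equilibrium quantity:
Q_new = 25
Tax revenue = tax * Q_new = 10 * 25 = 250

250


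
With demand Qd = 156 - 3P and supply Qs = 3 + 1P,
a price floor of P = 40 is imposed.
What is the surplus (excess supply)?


At P = 40:
Qd = 156 - 3*40 = 36
Qs = 3 + 1*40 = 43
Surplus = Qs - Qd = 43 - 36 = 7

7


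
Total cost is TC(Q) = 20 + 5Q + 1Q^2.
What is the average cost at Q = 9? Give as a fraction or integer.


TC(9) = 20 + 5*9 + 1*9^2
TC(9) = 20 + 45 + 81 = 146
AC = TC/Q = 146/9 = 146/9

146/9


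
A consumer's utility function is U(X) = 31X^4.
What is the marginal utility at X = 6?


MU = dU/dX = 31*4*X^(4-1)
MU = 124*X^3
At X = 6:
MU = 124 * 6^3
MU = 124 * 216 = 26784

26784


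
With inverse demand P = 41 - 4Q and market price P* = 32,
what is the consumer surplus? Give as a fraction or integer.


Maximum willingness to pay (at Q=0): P_max = 41
Quantity demanded at P* = 32:
Q* = (41 - 32)/4 = 9/4
CS = (1/2) * Q* * (P_max - P*)
CS = (1/2) * 9/4 * (41 - 32)
CS = (1/2) * 9/4 * 9 = 81/8

81/8


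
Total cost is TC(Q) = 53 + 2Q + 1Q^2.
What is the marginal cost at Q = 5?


MC = dTC/dQ = 2 + 2*1*Q
At Q = 5:
MC = 2 + 2*5
MC = 2 + 10 = 12

12


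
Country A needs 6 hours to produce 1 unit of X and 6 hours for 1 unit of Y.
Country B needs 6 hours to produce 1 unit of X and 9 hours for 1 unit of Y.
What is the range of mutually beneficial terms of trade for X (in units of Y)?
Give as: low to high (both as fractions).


Opportunity cost of X for Country A = hours_X / hours_Y = 6/6 = 1 units of Y
Opportunity cost of X for Country B = hours_X / hours_Y = 6/9 = 2/3 units of Y
Terms of trade must be between the two opportunity costs.
Range: 2/3 to 1

2/3 to 1


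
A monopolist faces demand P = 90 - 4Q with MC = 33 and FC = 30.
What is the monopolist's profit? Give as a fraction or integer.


MR = MC: 90 - 8Q = 33
Q* = 57/8
P* = 90 - 4*57/8 = 123/2
Profit = (P* - MC)*Q* - FC
= (123/2 - 33)*57/8 - 30
= 57/2*57/8 - 30
= 3249/16 - 30 = 2769/16

2769/16


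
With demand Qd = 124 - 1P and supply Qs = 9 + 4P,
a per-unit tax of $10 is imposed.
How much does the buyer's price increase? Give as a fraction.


With a per-unit tax, the buyer's price increase depends on relative slopes.
Supply slope: d = 4, Demand slope: b = 1
Buyer's price increase = d * tax / (b + d)
= 4 * 10 / (1 + 4)
= 40 / 5 = 8

8


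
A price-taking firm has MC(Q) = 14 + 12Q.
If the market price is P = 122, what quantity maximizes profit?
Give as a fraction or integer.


In perfect competition, profit is maximized where P = MC.
122 = 14 + 12Q
108 = 12Q
Q* = 108/12 = 9

9


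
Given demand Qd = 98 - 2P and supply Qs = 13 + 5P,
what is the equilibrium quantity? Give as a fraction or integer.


First find equilibrium price:
98 - 2P = 13 + 5P
P* = 85/7 = 85/7
Then substitute into demand:
Q* = 98 - 2 * 85/7 = 516/7

516/7


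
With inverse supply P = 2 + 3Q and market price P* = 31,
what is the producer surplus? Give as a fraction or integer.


Minimum supply price (at Q=0): P_min = 2
Quantity supplied at P* = 31:
Q* = (31 - 2)/3 = 29/3
PS = (1/2) * Q* * (P* - P_min)
PS = (1/2) * 29/3 * (31 - 2)
PS = (1/2) * 29/3 * 29 = 841/6

841/6


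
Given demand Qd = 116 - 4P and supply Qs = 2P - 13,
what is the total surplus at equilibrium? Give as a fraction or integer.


Find equilibrium: 116 - 4P = 2P - 13
116 + 13 = 6P
P* = 129/6 = 43/2
Q* = 2*43/2 - 13 = 30
Inverse demand: P = 29 - Q/4, so P_max = 29
Inverse supply: P = 13/2 + Q/2, so P_min = 13/2
CS = (1/2) * 30 * (29 - 43/2) = 225/2
PS = (1/2) * 30 * (43/2 - 13/2) = 225
TS = CS + PS = 225/2 + 225 = 675/2

675/2


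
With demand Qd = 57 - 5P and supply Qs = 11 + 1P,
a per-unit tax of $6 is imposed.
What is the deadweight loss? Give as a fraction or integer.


Pre-tax equilibrium quantity: Q* = 56/3
Post-tax equilibrium quantity: Q_tax = 41/3
Reduction in quantity: Q* - Q_tax = 5
DWL = (1/2) * tax * (Q* - Q_tax)
DWL = (1/2) * 6 * 5 = 15

15


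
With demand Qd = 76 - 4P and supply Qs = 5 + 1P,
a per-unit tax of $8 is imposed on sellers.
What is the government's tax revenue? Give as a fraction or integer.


With tax on sellers, new supply: Qs' = 5 + 1(P - 8)
= 1P - 3
New equilibrium quantity:
Q_new = 64/5
Tax revenue = tax * Q_new = 8 * 64/5 = 512/5

512/5


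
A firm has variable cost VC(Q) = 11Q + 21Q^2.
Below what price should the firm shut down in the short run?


AVC(Q) = VC(Q)/Q = 11 + 21Q
AVC is increasing in Q, so minimum AVC is at Q -> 0+.
Min AVC = 11
The firm should shut down if P < 11.

11


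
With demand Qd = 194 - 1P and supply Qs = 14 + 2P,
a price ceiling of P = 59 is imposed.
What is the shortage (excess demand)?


At P = 59:
Qd = 194 - 1*59 = 135
Qs = 14 + 2*59 = 132
Shortage = Qd - Qs = 135 - 132 = 3

3


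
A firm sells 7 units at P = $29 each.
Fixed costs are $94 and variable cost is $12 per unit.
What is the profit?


Total Revenue = P * Q = 29 * 7 = $203
Total Cost = FC + VC*Q = 94 + 12*7 = $178
Profit = TR - TC = 203 - 178 = $25

$25


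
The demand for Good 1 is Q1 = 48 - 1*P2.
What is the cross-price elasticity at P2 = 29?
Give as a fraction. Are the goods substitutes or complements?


dQ1/dP2 = -1
At P2 = 29: Q1 = 48 - 1*29 = 19
Exy = (dQ1/dP2)(P2/Q1) = -1 * 29 / 19 = -29/19
Since Exy < 0, the goods are complements.

-29/19 (complements)


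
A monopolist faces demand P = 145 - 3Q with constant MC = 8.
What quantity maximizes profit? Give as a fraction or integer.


TR = P*Q = (145 - 3Q)Q = 145Q - 3Q^2
MR = dTR/dQ = 145 - 6Q
Set MR = MC:
145 - 6Q = 8
137 = 6Q
Q* = 137/6 = 137/6

137/6


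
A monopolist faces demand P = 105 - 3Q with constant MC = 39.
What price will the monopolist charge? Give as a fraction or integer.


MR = 105 - 6Q
Set MR = MC: 105 - 6Q = 39
Q* = 11
Substitute into demand:
P* = 105 - 3*11 = 72

72


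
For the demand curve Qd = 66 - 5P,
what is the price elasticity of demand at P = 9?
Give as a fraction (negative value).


dQ/dP = -5
At P = 9: Q = 66 - 5*9 = 21
E = (dQ/dP)(P/Q) = (-5)(9/21) = -15/7

-15/7


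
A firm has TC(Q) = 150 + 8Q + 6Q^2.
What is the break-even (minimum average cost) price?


AC(Q) = 150/Q + 8 + 6Q
To minimize: dAC/dQ = -150/Q^2 + 6 = 0
Q^2 = 150/6 = 25
Q* = 5
Min AC = 150/5 + 8 + 6*5
Min AC = 30 + 8 + 30 = 68

68


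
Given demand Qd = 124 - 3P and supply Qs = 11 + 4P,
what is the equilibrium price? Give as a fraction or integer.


At equilibrium, Qd = Qs.
124 - 3P = 11 + 4P
124 - 11 = 3P + 4P
113 = 7P
P* = 113/7 = 113/7

113/7


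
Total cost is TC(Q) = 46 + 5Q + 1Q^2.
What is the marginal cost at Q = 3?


MC = dTC/dQ = 5 + 2*1*Q
At Q = 3:
MC = 5 + 2*3
MC = 5 + 6 = 11

11


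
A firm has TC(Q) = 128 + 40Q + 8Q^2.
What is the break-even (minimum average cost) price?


AC(Q) = 128/Q + 40 + 8Q
To minimize: dAC/dQ = -128/Q^2 + 8 = 0
Q^2 = 128/8 = 16
Q* = 4
Min AC = 128/4 + 40 + 8*4
Min AC = 32 + 40 + 32 = 104

104


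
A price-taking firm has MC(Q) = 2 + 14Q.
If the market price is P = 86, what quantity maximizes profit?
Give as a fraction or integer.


In perfect competition, profit is maximized where P = MC.
86 = 2 + 14Q
84 = 14Q
Q* = 84/14 = 6

6


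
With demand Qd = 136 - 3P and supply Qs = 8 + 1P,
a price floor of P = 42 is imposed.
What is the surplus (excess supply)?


At P = 42:
Qd = 136 - 3*42 = 10
Qs = 8 + 1*42 = 50
Surplus = Qs - Qd = 50 - 10 = 40

40


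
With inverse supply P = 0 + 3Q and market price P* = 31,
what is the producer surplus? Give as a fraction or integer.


Minimum supply price (at Q=0): P_min = 0
Quantity supplied at P* = 31:
Q* = (31 - 0)/3 = 31/3
PS = (1/2) * Q* * (P* - P_min)
PS = (1/2) * 31/3 * (31 - 0)
PS = (1/2) * 31/3 * 31 = 961/6

961/6


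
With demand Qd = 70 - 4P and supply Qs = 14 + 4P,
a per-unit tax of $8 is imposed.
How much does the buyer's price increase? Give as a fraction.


With a per-unit tax, the buyer's price increase depends on relative slopes.
Supply slope: d = 4, Demand slope: b = 4
Buyer's price increase = d * tax / (b + d)
= 4 * 8 / (4 + 4)
= 32 / 8 = 4

4


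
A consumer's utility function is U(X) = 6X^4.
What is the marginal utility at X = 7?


MU = dU/dX = 6*4*X^(4-1)
MU = 24*X^3
At X = 7:
MU = 24 * 7^3
MU = 24 * 343 = 8232

8232


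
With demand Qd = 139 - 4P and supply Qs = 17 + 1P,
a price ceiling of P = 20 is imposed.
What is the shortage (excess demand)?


At P = 20:
Qd = 139 - 4*20 = 59
Qs = 17 + 1*20 = 37
Shortage = Qd - Qs = 59 - 37 = 22

22


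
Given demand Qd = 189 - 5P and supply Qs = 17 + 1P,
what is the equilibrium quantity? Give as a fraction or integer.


First find equilibrium price:
189 - 5P = 17 + 1P
P* = 172/6 = 86/3
Then substitute into demand:
Q* = 189 - 5 * 86/3 = 137/3

137/3


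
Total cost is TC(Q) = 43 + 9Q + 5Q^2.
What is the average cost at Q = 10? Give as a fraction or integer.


TC(10) = 43 + 9*10 + 5*10^2
TC(10) = 43 + 90 + 500 = 633
AC = TC/Q = 633/10 = 633/10

633/10


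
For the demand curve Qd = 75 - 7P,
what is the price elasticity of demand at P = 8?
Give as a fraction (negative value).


dQ/dP = -7
At P = 8: Q = 75 - 7*8 = 19
E = (dQ/dP)(P/Q) = (-7)(8/19) = -56/19

-56/19


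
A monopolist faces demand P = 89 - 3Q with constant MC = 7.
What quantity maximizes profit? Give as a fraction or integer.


TR = P*Q = (89 - 3Q)Q = 89Q - 3Q^2
MR = dTR/dQ = 89 - 6Q
Set MR = MC:
89 - 6Q = 7
82 = 6Q
Q* = 82/6 = 41/3

41/3


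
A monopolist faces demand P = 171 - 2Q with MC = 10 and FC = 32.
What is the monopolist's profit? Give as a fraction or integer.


MR = MC: 171 - 4Q = 10
Q* = 161/4
P* = 171 - 2*161/4 = 181/2
Profit = (P* - MC)*Q* - FC
= (181/2 - 10)*161/4 - 32
= 161/2*161/4 - 32
= 25921/8 - 32 = 25665/8

25665/8


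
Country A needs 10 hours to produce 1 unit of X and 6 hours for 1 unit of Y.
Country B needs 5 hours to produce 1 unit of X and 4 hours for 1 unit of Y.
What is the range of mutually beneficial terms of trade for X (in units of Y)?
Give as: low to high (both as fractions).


Opportunity cost of X for Country A = hours_X / hours_Y = 10/6 = 5/3 units of Y
Opportunity cost of X for Country B = hours_X / hours_Y = 5/4 = 5/4 units of Y
Terms of trade must be between the two opportunity costs.
Range: 5/4 to 5/3

5/4 to 5/3


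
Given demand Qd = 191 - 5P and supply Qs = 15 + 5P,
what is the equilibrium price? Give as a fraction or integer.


At equilibrium, Qd = Qs.
191 - 5P = 15 + 5P
191 - 15 = 5P + 5P
176 = 10P
P* = 176/10 = 88/5

88/5


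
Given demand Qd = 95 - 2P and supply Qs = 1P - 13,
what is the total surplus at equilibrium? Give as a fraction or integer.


Find equilibrium: 95 - 2P = 1P - 13
95 + 13 = 3P
P* = 108/3 = 36
Q* = 1*36 - 13 = 23
Inverse demand: P = 95/2 - Q/2, so P_max = 95/2
Inverse supply: P = 13 + Q/1, so P_min = 13
CS = (1/2) * 23 * (95/2 - 36) = 529/4
PS = (1/2) * 23 * (36 - 13) = 529/2
TS = CS + PS = 529/4 + 529/2 = 1587/4

1587/4


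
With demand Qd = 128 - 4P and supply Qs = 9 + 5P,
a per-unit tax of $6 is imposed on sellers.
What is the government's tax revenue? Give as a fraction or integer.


With tax on sellers, new supply: Qs' = 9 + 5(P - 6)
= 5P - 21
New equilibrium quantity:
Q_new = 556/9
Tax revenue = tax * Q_new = 6 * 556/9 = 1112/3

1112/3


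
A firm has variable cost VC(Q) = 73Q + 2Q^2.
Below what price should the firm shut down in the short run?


AVC(Q) = VC(Q)/Q = 73 + 2Q
AVC is increasing in Q, so minimum AVC is at Q -> 0+.
Min AVC = 73
The firm should shut down if P < 73.

73


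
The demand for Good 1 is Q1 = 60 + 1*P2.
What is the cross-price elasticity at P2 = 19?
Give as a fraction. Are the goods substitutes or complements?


dQ1/dP2 = 1
At P2 = 19: Q1 = 60 + 1*19 = 79
Exy = (dQ1/dP2)(P2/Q1) = 1 * 19 / 79 = 19/79
Since Exy > 0, the goods are substitutes.

19/79 (substitutes)


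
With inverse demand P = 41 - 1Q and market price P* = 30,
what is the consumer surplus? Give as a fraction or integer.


Maximum willingness to pay (at Q=0): P_max = 41
Quantity demanded at P* = 30:
Q* = (41 - 30)/1 = 11
CS = (1/2) * Q* * (P_max - P*)
CS = (1/2) * 11 * (41 - 30)
CS = (1/2) * 11 * 11 = 121/2

121/2


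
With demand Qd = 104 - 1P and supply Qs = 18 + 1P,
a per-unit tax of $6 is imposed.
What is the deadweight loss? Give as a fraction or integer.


Pre-tax equilibrium quantity: Q* = 61
Post-tax equilibrium quantity: Q_tax = 58
Reduction in quantity: Q* - Q_tax = 3
DWL = (1/2) * tax * (Q* - Q_tax)
DWL = (1/2) * 6 * 3 = 9

9


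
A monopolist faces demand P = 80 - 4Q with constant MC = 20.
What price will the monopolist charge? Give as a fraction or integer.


MR = 80 - 8Q
Set MR = MC: 80 - 8Q = 20
Q* = 15/2
Substitute into demand:
P* = 80 - 4*15/2 = 50

50


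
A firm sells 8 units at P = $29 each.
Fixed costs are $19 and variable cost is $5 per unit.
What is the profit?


Total Revenue = P * Q = 29 * 8 = $232
Total Cost = FC + VC*Q = 19 + 5*8 = $59
Profit = TR - TC = 232 - 59 = $173

$173


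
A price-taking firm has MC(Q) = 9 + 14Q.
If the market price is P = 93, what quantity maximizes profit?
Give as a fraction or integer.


In perfect competition, profit is maximized where P = MC.
93 = 9 + 14Q
84 = 14Q
Q* = 84/14 = 6

6


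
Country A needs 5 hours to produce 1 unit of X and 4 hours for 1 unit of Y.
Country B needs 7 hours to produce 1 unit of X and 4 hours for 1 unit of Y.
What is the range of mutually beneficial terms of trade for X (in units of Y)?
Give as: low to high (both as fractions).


Opportunity cost of X for Country A = hours_X / hours_Y = 5/4 = 5/4 units of Y
Opportunity cost of X for Country B = hours_X / hours_Y = 7/4 = 7/4 units of Y
Terms of trade must be between the two opportunity costs.
Range: 5/4 to 7/4

5/4 to 7/4


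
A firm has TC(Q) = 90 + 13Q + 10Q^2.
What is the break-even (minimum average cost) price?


AC(Q) = 90/Q + 13 + 10Q
To minimize: dAC/dQ = -90/Q^2 + 10 = 0
Q^2 = 90/10 = 9
Q* = 3
Min AC = 90/3 + 13 + 10*3
Min AC = 30 + 13 + 30 = 73

73


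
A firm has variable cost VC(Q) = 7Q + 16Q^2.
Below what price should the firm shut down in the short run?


AVC(Q) = VC(Q)/Q = 7 + 16Q
AVC is increasing in Q, so minimum AVC is at Q -> 0+.
Min AVC = 7
The firm should shut down if P < 7.

7


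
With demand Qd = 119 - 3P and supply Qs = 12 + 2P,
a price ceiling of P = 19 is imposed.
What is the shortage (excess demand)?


At P = 19:
Qd = 119 - 3*19 = 62
Qs = 12 + 2*19 = 50
Shortage = Qd - Qs = 62 - 50 = 12

12


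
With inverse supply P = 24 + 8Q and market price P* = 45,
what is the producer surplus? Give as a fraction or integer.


Minimum supply price (at Q=0): P_min = 24
Quantity supplied at P* = 45:
Q* = (45 - 24)/8 = 21/8
PS = (1/2) * Q* * (P* - P_min)
PS = (1/2) * 21/8 * (45 - 24)
PS = (1/2) * 21/8 * 21 = 441/16

441/16


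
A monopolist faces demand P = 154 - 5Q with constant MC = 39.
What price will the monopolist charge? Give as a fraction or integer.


MR = 154 - 10Q
Set MR = MC: 154 - 10Q = 39
Q* = 23/2
Substitute into demand:
P* = 154 - 5*23/2 = 193/2

193/2


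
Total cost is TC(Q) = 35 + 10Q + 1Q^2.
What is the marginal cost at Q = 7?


MC = dTC/dQ = 10 + 2*1*Q
At Q = 7:
MC = 10 + 2*7
MC = 10 + 14 = 24

24


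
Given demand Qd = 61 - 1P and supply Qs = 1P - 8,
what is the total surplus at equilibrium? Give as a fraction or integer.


Find equilibrium: 61 - 1P = 1P - 8
61 + 8 = 2P
P* = 69/2 = 69/2
Q* = 1*69/2 - 8 = 53/2
Inverse demand: P = 61 - Q/1, so P_max = 61
Inverse supply: P = 8 + Q/1, so P_min = 8
CS = (1/2) * 53/2 * (61 - 69/2) = 2809/8
PS = (1/2) * 53/2 * (69/2 - 8) = 2809/8
TS = CS + PS = 2809/8 + 2809/8 = 2809/4

2809/4


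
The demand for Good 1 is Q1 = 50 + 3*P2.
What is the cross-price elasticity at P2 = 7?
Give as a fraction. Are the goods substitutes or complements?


dQ1/dP2 = 3
At P2 = 7: Q1 = 50 + 3*7 = 71
Exy = (dQ1/dP2)(P2/Q1) = 3 * 7 / 71 = 21/71
Since Exy > 0, the goods are substitutes.

21/71 (substitutes)


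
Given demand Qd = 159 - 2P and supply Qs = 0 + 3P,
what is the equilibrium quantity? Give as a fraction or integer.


First find equilibrium price:
159 - 2P = 0 + 3P
P* = 159/5 = 159/5
Then substitute into demand:
Q* = 159 - 2 * 159/5 = 477/5

477/5


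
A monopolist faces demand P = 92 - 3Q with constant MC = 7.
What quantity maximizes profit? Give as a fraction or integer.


TR = P*Q = (92 - 3Q)Q = 92Q - 3Q^2
MR = dTR/dQ = 92 - 6Q
Set MR = MC:
92 - 6Q = 7
85 = 6Q
Q* = 85/6 = 85/6

85/6


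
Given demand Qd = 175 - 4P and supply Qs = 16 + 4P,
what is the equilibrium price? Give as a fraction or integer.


At equilibrium, Qd = Qs.
175 - 4P = 16 + 4P
175 - 16 = 4P + 4P
159 = 8P
P* = 159/8 = 159/8

159/8


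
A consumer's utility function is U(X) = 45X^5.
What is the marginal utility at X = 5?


MU = dU/dX = 45*5*X^(5-1)
MU = 225*X^4
At X = 5:
MU = 225 * 5^4
MU = 225 * 625 = 140625

140625


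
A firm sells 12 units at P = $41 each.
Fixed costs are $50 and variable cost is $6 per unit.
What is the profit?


Total Revenue = P * Q = 41 * 12 = $492
Total Cost = FC + VC*Q = 50 + 6*12 = $122
Profit = TR - TC = 492 - 122 = $370

$370


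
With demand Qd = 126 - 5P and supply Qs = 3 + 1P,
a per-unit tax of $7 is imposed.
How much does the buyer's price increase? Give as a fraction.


With a per-unit tax, the buyer's price increase depends on relative slopes.
Supply slope: d = 1, Demand slope: b = 5
Buyer's price increase = d * tax / (b + d)
= 1 * 7 / (5 + 1)
= 7 / 6 = 7/6

7/6


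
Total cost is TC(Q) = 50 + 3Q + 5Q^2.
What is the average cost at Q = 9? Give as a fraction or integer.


TC(9) = 50 + 3*9 + 5*9^2
TC(9) = 50 + 27 + 405 = 482
AC = TC/Q = 482/9 = 482/9

482/9


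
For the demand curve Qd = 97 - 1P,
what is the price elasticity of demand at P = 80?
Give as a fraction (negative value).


dQ/dP = -1
At P = 80: Q = 97 - 1*80 = 17
E = (dQ/dP)(P/Q) = (-1)(80/17) = -80/17

-80/17


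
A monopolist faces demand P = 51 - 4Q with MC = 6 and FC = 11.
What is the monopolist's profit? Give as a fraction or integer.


MR = MC: 51 - 8Q = 6
Q* = 45/8
P* = 51 - 4*45/8 = 57/2
Profit = (P* - MC)*Q* - FC
= (57/2 - 6)*45/8 - 11
= 45/2*45/8 - 11
= 2025/16 - 11 = 1849/16

1849/16


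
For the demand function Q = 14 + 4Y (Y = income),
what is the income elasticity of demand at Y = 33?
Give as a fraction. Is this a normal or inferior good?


dQ/dY = 4
At Y = 33: Q = 14 + 4*33 = 146
Ey = (dQ/dY)(Y/Q) = 4 * 33 / 146 = 66/73
Since Ey > 0, this is a normal good.

66/73 (normal good)


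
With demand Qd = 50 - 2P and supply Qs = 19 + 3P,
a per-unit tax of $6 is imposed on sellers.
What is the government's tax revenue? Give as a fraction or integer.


With tax on sellers, new supply: Qs' = 19 + 3(P - 6)
= 1 + 3P
New equilibrium quantity:
Q_new = 152/5
Tax revenue = tax * Q_new = 6 * 152/5 = 912/5

912/5


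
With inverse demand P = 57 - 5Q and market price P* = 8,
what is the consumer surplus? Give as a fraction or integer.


Maximum willingness to pay (at Q=0): P_max = 57
Quantity demanded at P* = 8:
Q* = (57 - 8)/5 = 49/5
CS = (1/2) * Q* * (P_max - P*)
CS = (1/2) * 49/5 * (57 - 8)
CS = (1/2) * 49/5 * 49 = 2401/10

2401/10


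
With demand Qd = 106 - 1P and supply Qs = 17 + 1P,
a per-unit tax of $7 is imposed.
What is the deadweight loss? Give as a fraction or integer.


Pre-tax equilibrium quantity: Q* = 123/2
Post-tax equilibrium quantity: Q_tax = 58
Reduction in quantity: Q* - Q_tax = 7/2
DWL = (1/2) * tax * (Q* - Q_tax)
DWL = (1/2) * 7 * 7/2 = 49/4

49/4


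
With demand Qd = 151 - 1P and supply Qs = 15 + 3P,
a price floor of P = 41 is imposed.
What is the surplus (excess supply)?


At P = 41:
Qd = 151 - 1*41 = 110
Qs = 15 + 3*41 = 138
Surplus = Qs - Qd = 138 - 110 = 28

28


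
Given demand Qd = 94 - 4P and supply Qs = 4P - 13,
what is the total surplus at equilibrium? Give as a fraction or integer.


Find equilibrium: 94 - 4P = 4P - 13
94 + 13 = 8P
P* = 107/8 = 107/8
Q* = 4*107/8 - 13 = 81/2
Inverse demand: P = 47/2 - Q/4, so P_max = 47/2
Inverse supply: P = 13/4 + Q/4, so P_min = 13/4
CS = (1/2) * 81/2 * (47/2 - 107/8) = 6561/32
PS = (1/2) * 81/2 * (107/8 - 13/4) = 6561/32
TS = CS + PS = 6561/32 + 6561/32 = 6561/16

6561/16


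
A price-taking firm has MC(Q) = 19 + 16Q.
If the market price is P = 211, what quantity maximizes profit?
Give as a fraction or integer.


In perfect competition, profit is maximized where P = MC.
211 = 19 + 16Q
192 = 16Q
Q* = 192/16 = 12

12


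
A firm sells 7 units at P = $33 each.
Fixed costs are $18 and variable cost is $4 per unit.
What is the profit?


Total Revenue = P * Q = 33 * 7 = $231
Total Cost = FC + VC*Q = 18 + 4*7 = $46
Profit = TR - TC = 231 - 46 = $185

$185


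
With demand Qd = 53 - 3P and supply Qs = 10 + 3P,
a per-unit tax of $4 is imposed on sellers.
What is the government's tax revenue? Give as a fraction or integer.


With tax on sellers, new supply: Qs' = 10 + 3(P - 4)
= 3P - 2
New equilibrium quantity:
Q_new = 51/2
Tax revenue = tax * Q_new = 4 * 51/2 = 102

102


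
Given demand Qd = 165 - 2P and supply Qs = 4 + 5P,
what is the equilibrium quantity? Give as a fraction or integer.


First find equilibrium price:
165 - 2P = 4 + 5P
P* = 161/7 = 23
Then substitute into demand:
Q* = 165 - 2 * 23 = 119

119


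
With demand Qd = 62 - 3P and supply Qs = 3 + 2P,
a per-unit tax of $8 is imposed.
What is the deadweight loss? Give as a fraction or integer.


Pre-tax equilibrium quantity: Q* = 133/5
Post-tax equilibrium quantity: Q_tax = 17
Reduction in quantity: Q* - Q_tax = 48/5
DWL = (1/2) * tax * (Q* - Q_tax)
DWL = (1/2) * 8 * 48/5 = 192/5

192/5


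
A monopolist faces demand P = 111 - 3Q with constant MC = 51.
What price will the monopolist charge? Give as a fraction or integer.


MR = 111 - 6Q
Set MR = MC: 111 - 6Q = 51
Q* = 10
Substitute into demand:
P* = 111 - 3*10 = 81

81


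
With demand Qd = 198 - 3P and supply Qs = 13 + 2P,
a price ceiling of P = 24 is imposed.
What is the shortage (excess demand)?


At P = 24:
Qd = 198 - 3*24 = 126
Qs = 13 + 2*24 = 61
Shortage = Qd - Qs = 126 - 61 = 65

65


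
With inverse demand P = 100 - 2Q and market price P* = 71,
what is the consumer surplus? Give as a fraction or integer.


Maximum willingness to pay (at Q=0): P_max = 100
Quantity demanded at P* = 71:
Q* = (100 - 71)/2 = 29/2
CS = (1/2) * Q* * (P_max - P*)
CS = (1/2) * 29/2 * (100 - 71)
CS = (1/2) * 29/2 * 29 = 841/4

841/4


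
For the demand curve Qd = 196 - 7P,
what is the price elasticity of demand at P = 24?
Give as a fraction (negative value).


dQ/dP = -7
At P = 24: Q = 196 - 7*24 = 28
E = (dQ/dP)(P/Q) = (-7)(24/28) = -6

-6


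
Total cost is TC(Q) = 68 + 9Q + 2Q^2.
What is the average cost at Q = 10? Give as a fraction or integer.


TC(10) = 68 + 9*10 + 2*10^2
TC(10) = 68 + 90 + 200 = 358
AC = TC/Q = 358/10 = 179/5

179/5


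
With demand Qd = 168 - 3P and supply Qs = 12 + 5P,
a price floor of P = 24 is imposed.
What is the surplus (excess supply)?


At P = 24:
Qd = 168 - 3*24 = 96
Qs = 12 + 5*24 = 132
Surplus = Qs - Qd = 132 - 96 = 36

36


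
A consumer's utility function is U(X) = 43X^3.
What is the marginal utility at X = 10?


MU = dU/dX = 43*3*X^(3-1)
MU = 129*X^2
At X = 10:
MU = 129 * 10^2
MU = 129 * 100 = 12900

12900


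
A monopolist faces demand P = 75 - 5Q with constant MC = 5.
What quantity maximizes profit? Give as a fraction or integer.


TR = P*Q = (75 - 5Q)Q = 75Q - 5Q^2
MR = dTR/dQ = 75 - 10Q
Set MR = MC:
75 - 10Q = 5
70 = 10Q
Q* = 70/10 = 7

7


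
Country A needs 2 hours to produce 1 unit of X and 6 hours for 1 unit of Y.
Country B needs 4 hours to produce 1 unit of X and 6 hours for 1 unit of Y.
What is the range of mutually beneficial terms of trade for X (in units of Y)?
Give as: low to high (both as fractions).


Opportunity cost of X for Country A = hours_X / hours_Y = 2/6 = 1/3 units of Y
Opportunity cost of X for Country B = hours_X / hours_Y = 4/6 = 2/3 units of Y
Terms of trade must be between the two opportunity costs.
Range: 1/3 to 2/3

1/3 to 2/3


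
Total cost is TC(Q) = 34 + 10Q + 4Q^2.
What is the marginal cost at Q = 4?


MC = dTC/dQ = 10 + 2*4*Q
At Q = 4:
MC = 10 + 8*4
MC = 10 + 32 = 42

42


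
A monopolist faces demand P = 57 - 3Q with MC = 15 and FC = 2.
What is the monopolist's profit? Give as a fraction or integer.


MR = MC: 57 - 6Q = 15
Q* = 7
P* = 57 - 3*7 = 36
Profit = (P* - MC)*Q* - FC
= (36 - 15)*7 - 2
= 21*7 - 2
= 147 - 2 = 145

145


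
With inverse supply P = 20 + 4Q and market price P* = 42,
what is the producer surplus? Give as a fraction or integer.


Minimum supply price (at Q=0): P_min = 20
Quantity supplied at P* = 42:
Q* = (42 - 20)/4 = 11/2
PS = (1/2) * Q* * (P* - P_min)
PS = (1/2) * 11/2 * (42 - 20)
PS = (1/2) * 11/2 * 22 = 121/2

121/2


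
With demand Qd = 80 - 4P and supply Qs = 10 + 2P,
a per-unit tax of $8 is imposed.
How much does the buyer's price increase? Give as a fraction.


With a per-unit tax, the buyer's price increase depends on relative slopes.
Supply slope: d = 2, Demand slope: b = 4
Buyer's price increase = d * tax / (b + d)
= 2 * 8 / (4 + 2)
= 16 / 6 = 8/3

8/3


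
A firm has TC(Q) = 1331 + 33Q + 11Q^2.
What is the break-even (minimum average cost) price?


AC(Q) = 1331/Q + 33 + 11Q
To minimize: dAC/dQ = -1331/Q^2 + 11 = 0
Q^2 = 1331/11 = 121
Q* = 11
Min AC = 1331/11 + 33 + 11*11
Min AC = 121 + 33 + 121 = 275

275


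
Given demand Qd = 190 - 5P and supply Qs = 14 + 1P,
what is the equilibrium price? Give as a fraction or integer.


At equilibrium, Qd = Qs.
190 - 5P = 14 + 1P
190 - 14 = 5P + 1P
176 = 6P
P* = 176/6 = 88/3

88/3


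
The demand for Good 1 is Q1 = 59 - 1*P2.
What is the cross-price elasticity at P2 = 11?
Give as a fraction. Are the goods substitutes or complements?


dQ1/dP2 = -1
At P2 = 11: Q1 = 59 - 1*11 = 48
Exy = (dQ1/dP2)(P2/Q1) = -1 * 11 / 48 = -11/48
Since Exy < 0, the goods are complements.

-11/48 (complements)


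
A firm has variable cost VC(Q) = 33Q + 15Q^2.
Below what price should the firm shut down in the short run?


AVC(Q) = VC(Q)/Q = 33 + 15Q
AVC is increasing in Q, so minimum AVC is at Q -> 0+.
Min AVC = 33
The firm should shut down if P < 33.

33


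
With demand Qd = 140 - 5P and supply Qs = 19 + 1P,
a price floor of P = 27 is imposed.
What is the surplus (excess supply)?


At P = 27:
Qd = 140 - 5*27 = 5
Qs = 19 + 1*27 = 46
Surplus = Qs - Qd = 46 - 5 = 41

41


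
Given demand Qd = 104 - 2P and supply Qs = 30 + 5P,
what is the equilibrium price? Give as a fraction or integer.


At equilibrium, Qd = Qs.
104 - 2P = 30 + 5P
104 - 30 = 2P + 5P
74 = 7P
P* = 74/7 = 74/7

74/7


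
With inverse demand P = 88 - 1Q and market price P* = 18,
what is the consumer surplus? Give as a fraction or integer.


Maximum willingness to pay (at Q=0): P_max = 88
Quantity demanded at P* = 18:
Q* = (88 - 18)/1 = 70
CS = (1/2) * Q* * (P_max - P*)
CS = (1/2) * 70 * (88 - 18)
CS = (1/2) * 70 * 70 = 2450

2450


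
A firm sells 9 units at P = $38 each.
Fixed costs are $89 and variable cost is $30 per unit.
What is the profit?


Total Revenue = P * Q = 38 * 9 = $342
Total Cost = FC + VC*Q = 89 + 30*9 = $359
Profit = TR - TC = 342 - 359 = $-17

$-17


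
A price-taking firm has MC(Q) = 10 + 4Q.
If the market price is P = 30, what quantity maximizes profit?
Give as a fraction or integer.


In perfect competition, profit is maximized where P = MC.
30 = 10 + 4Q
20 = 4Q
Q* = 20/4 = 5

5


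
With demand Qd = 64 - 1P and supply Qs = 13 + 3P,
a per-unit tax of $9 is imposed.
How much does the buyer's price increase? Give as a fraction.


With a per-unit tax, the buyer's price increase depends on relative slopes.
Supply slope: d = 3, Demand slope: b = 1
Buyer's price increase = d * tax / (b + d)
= 3 * 9 / (1 + 3)
= 27 / 4 = 27/4

27/4


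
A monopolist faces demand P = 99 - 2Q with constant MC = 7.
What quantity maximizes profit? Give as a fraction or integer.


TR = P*Q = (99 - 2Q)Q = 99Q - 2Q^2
MR = dTR/dQ = 99 - 4Q
Set MR = MC:
99 - 4Q = 7
92 = 4Q
Q* = 92/4 = 23

23


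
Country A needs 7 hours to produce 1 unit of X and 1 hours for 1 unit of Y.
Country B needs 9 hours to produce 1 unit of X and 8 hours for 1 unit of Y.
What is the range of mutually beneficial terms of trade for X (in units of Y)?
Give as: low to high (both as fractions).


Opportunity cost of X for Country A = hours_X / hours_Y = 7/1 = 7 units of Y
Opportunity cost of X for Country B = hours_X / hours_Y = 9/8 = 9/8 units of Y
Terms of trade must be between the two opportunity costs.
Range: 9/8 to 7

9/8 to 7


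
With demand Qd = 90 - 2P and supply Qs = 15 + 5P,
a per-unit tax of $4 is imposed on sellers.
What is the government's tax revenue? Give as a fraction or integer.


With tax on sellers, new supply: Qs' = 15 + 5(P - 4)
= 5P - 5
New equilibrium quantity:
Q_new = 440/7
Tax revenue = tax * Q_new = 4 * 440/7 = 1760/7

1760/7


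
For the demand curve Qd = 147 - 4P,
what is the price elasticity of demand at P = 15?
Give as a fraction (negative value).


dQ/dP = -4
At P = 15: Q = 147 - 4*15 = 87
E = (dQ/dP)(P/Q) = (-4)(15/87) = -20/29

-20/29


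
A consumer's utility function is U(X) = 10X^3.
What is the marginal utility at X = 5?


MU = dU/dX = 10*3*X^(3-1)
MU = 30*X^2
At X = 5:
MU = 30 * 5^2
MU = 30 * 25 = 750

750


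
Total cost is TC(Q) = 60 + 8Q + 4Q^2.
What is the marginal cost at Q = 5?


MC = dTC/dQ = 8 + 2*4*Q
At Q = 5:
MC = 8 + 8*5
MC = 8 + 40 = 48

48


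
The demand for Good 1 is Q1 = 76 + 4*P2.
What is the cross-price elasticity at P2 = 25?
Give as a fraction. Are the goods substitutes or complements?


dQ1/dP2 = 4
At P2 = 25: Q1 = 76 + 4*25 = 176
Exy = (dQ1/dP2)(P2/Q1) = 4 * 25 / 176 = 25/44
Since Exy > 0, the goods are substitutes.

25/44 (substitutes)


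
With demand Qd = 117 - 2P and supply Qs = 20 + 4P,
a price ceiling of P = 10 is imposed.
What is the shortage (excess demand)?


At P = 10:
Qd = 117 - 2*10 = 97
Qs = 20 + 4*10 = 60
Shortage = Qd - Qs = 97 - 60 = 37

37


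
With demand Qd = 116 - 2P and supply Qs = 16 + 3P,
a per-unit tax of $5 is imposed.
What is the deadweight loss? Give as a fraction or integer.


Pre-tax equilibrium quantity: Q* = 76
Post-tax equilibrium quantity: Q_tax = 70
Reduction in quantity: Q* - Q_tax = 6
DWL = (1/2) * tax * (Q* - Q_tax)
DWL = (1/2) * 5 * 6 = 15

15


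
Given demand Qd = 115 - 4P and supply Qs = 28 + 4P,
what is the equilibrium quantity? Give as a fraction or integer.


First find equilibrium price:
115 - 4P = 28 + 4P
P* = 87/8 = 87/8
Then substitute into demand:
Q* = 115 - 4 * 87/8 = 143/2

143/2


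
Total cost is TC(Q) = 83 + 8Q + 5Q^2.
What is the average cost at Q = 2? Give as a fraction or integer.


TC(2) = 83 + 8*2 + 5*2^2
TC(2) = 83 + 16 + 20 = 119
AC = TC/Q = 119/2 = 119/2

119/2


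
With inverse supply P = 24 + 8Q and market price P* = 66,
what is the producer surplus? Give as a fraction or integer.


Minimum supply price (at Q=0): P_min = 24
Quantity supplied at P* = 66:
Q* = (66 - 24)/8 = 21/4
PS = (1/2) * Q* * (P* - P_min)
PS = (1/2) * 21/4 * (66 - 24)
PS = (1/2) * 21/4 * 42 = 441/4

441/4


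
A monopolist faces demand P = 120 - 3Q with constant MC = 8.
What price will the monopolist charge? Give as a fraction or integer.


MR = 120 - 6Q
Set MR = MC: 120 - 6Q = 8
Q* = 56/3
Substitute into demand:
P* = 120 - 3*56/3 = 64

64


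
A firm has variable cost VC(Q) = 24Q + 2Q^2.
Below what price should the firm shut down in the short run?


AVC(Q) = VC(Q)/Q = 24 + 2Q
AVC is increasing in Q, so minimum AVC is at Q -> 0+.
Min AVC = 24
The firm should shut down if P < 24.

24


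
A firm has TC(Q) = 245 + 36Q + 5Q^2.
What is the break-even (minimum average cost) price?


AC(Q) = 245/Q + 36 + 5Q
To minimize: dAC/dQ = -245/Q^2 + 5 = 0
Q^2 = 245/5 = 49
Q* = 7
Min AC = 245/7 + 36 + 5*7
Min AC = 35 + 36 + 35 = 106

106


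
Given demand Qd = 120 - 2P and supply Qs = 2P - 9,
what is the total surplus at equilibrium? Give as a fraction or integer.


Find equilibrium: 120 - 2P = 2P - 9
120 + 9 = 4P
P* = 129/4 = 129/4
Q* = 2*129/4 - 9 = 111/2
Inverse demand: P = 60 - Q/2, so P_max = 60
Inverse supply: P = 9/2 + Q/2, so P_min = 9/2
CS = (1/2) * 111/2 * (60 - 129/4) = 12321/16
PS = (1/2) * 111/2 * (129/4 - 9/2) = 12321/16
TS = CS + PS = 12321/16 + 12321/16 = 12321/8

12321/8


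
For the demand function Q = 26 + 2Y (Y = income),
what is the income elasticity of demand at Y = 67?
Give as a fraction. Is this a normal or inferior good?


dQ/dY = 2
At Y = 67: Q = 26 + 2*67 = 160
Ey = (dQ/dY)(Y/Q) = 2 * 67 / 160 = 67/80
Since Ey > 0, this is a normal good.

67/80 (normal good)


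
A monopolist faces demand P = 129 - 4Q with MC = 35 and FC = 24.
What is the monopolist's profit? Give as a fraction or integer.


MR = MC: 129 - 8Q = 35
Q* = 47/4
P* = 129 - 4*47/4 = 82
Profit = (P* - MC)*Q* - FC
= (82 - 35)*47/4 - 24
= 47*47/4 - 24
= 2209/4 - 24 = 2113/4

2113/4


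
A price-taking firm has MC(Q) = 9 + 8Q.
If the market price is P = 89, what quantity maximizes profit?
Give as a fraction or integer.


In perfect competition, profit is maximized where P = MC.
89 = 9 + 8Q
80 = 8Q
Q* = 80/8 = 10

10


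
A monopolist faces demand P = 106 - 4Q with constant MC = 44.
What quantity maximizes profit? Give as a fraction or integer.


TR = P*Q = (106 - 4Q)Q = 106Q - 4Q^2
MR = dTR/dQ = 106 - 8Q
Set MR = MC:
106 - 8Q = 44
62 = 8Q
Q* = 62/8 = 31/4

31/4


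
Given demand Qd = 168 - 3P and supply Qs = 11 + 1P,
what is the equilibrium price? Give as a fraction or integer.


At equilibrium, Qd = Qs.
168 - 3P = 11 + 1P
168 - 11 = 3P + 1P
157 = 4P
P* = 157/4 = 157/4

157/4


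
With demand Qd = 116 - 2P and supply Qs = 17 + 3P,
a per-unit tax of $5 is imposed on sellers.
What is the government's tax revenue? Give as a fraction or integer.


With tax on sellers, new supply: Qs' = 17 + 3(P - 5)
= 2 + 3P
New equilibrium quantity:
Q_new = 352/5
Tax revenue = tax * Q_new = 5 * 352/5 = 352

352


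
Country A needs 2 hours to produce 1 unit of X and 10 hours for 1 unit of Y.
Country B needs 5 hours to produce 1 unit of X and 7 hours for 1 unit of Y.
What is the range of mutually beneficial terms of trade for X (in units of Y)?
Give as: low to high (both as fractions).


Opportunity cost of X for Country A = hours_X / hours_Y = 2/10 = 1/5 units of Y
Opportunity cost of X for Country B = hours_X / hours_Y = 5/7 = 5/7 units of Y
Terms of trade must be between the two opportunity costs.
Range: 1/5 to 5/7

1/5 to 5/7


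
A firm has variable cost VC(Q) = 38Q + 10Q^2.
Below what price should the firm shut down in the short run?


AVC(Q) = VC(Q)/Q = 38 + 10Q
AVC is increasing in Q, so minimum AVC is at Q -> 0+.
Min AVC = 38
The firm should shut down if P < 38.

38


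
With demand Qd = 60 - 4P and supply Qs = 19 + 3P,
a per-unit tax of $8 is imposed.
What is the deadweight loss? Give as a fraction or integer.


Pre-tax equilibrium quantity: Q* = 256/7
Post-tax equilibrium quantity: Q_tax = 160/7
Reduction in quantity: Q* - Q_tax = 96/7
DWL = (1/2) * tax * (Q* - Q_tax)
DWL = (1/2) * 8 * 96/7 = 384/7

384/7


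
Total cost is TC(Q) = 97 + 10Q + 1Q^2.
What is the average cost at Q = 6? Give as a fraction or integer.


TC(6) = 97 + 10*6 + 1*6^2
TC(6) = 97 + 60 + 36 = 193
AC = TC/Q = 193/6 = 193/6

193/6


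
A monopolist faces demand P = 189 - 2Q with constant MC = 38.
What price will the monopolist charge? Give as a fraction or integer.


MR = 189 - 4Q
Set MR = MC: 189 - 4Q = 38
Q* = 151/4
Substitute into demand:
P* = 189 - 2*151/4 = 227/2

227/2


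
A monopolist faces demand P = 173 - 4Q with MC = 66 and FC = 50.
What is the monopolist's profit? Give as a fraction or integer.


MR = MC: 173 - 8Q = 66
Q* = 107/8
P* = 173 - 4*107/8 = 239/2
Profit = (P* - MC)*Q* - FC
= (239/2 - 66)*107/8 - 50
= 107/2*107/8 - 50
= 11449/16 - 50 = 10649/16

10649/16
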